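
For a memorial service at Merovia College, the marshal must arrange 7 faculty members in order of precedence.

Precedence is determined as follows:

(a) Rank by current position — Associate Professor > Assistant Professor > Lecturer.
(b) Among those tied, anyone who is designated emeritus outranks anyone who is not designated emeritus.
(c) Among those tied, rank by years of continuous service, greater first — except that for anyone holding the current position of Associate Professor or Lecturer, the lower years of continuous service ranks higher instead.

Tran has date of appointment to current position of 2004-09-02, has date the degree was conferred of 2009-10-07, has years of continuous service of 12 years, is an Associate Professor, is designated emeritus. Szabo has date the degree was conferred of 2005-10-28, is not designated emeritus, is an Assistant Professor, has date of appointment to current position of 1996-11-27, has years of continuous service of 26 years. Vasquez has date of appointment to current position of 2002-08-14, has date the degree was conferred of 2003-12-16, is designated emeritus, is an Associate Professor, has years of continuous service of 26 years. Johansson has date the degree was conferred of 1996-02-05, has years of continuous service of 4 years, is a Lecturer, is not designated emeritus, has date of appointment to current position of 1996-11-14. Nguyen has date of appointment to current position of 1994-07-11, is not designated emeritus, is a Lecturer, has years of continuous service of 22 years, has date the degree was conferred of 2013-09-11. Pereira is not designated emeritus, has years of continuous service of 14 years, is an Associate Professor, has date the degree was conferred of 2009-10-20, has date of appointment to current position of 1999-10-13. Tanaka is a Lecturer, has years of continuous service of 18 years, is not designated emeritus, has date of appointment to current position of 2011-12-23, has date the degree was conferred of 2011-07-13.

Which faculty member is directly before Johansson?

By current position: Tran, Vasquez and Pereira (Associate Professor); then Szabo (Assistant Professor); then Johansson, Tanaka and Nguyen (Lecturer).
Among Tran, Vasquez and Pereira, designated emeritus before not designated emeritus: Tran and Vasquez (designated emeritus) before Pereira (not designated emeritus).
Among Tran and Vasquez, by years of continuous service (lower first) (reversed rule for this group): Tran (12 years) before Vasquez (26 years).
Johansson, Tanaka and Nguyen are each not designated emeritus, so the next rule applies.
Among Johansson, Tanaka and Nguyen, by years of continuous service (lower first) (reversed rule for this group): Johansson (4 years) before Tanaka (18 years) before Nguyen (22 years).
Order: Tran, Vasquez, Pereira, Szabo, Johansson, Tanaka, Nguyen.

Szabo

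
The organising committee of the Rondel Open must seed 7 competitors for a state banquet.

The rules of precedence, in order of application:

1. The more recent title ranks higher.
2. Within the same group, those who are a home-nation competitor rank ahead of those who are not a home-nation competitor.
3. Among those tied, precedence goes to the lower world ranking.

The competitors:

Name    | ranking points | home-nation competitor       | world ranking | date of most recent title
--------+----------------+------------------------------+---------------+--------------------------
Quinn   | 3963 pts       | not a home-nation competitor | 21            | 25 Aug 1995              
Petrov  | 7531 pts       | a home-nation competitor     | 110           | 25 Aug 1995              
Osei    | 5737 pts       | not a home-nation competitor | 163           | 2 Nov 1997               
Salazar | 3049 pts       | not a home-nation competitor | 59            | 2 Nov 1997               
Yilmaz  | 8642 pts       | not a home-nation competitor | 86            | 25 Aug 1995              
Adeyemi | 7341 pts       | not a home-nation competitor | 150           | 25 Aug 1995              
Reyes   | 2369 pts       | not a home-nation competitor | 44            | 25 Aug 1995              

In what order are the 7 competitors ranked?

By date of most recent title (later first): Salazar and Osei (both 2 Nov 1997); then Petrov, Quinn, Reyes, Yilmaz and Adeyemi (each 25 Aug 1995).
Salazar and Osei are each not a home-nation competitor, so the next rule applies.
Among Salazar and Osei, by world ranking (lower first): Salazar (59) before Osei (163).
Among Petrov, Quinn, Reyes, Yilmaz and Adeyemi, a home-nation competitor before not a home-nation competitor: Petrov (a home-nation competitor) before Quinn, Reyes, Yilmaz and Adeyemi (not a home-nation competitor).
Among Quinn, Reyes, Yilmaz and Adeyemi, by world ranking (lower first): Quinn (21) before Reyes (44) before Yilmaz (86) before Adeyemi (150).
Full order: Salazar, Osei, Petrov, Quinn, Reyes, Yilmaz, Adeyemi.

Salazar, Osei, Petrov, Quinn, Reyes, Yilmaz, Adeyemi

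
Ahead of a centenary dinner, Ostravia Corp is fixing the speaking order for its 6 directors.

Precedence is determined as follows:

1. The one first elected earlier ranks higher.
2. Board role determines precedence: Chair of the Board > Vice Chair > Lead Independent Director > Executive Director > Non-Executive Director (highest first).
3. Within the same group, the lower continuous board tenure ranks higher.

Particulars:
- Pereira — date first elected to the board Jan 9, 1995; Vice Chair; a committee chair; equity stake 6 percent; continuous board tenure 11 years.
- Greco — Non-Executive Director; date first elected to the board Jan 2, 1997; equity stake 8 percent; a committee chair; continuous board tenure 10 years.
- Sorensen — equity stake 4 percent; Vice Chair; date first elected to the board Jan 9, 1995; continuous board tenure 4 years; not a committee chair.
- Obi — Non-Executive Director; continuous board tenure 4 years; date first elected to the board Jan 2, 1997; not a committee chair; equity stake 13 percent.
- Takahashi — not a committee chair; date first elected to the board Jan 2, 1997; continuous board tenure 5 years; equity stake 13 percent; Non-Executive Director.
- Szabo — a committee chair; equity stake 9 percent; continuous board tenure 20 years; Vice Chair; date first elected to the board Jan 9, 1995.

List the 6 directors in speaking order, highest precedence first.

By date first elected to the board (earlier first): Sorensen, Pereira and Szabo (each Jan 9, 1995); then Obi, Takahashi and Greco (each Jan 2, 1997).
Sorensen, Pereira and Szabo are each Vice Chair, so the next rule applies.
Among Sorensen, Pereira and Szabo, by continuous board tenure (lower first): Sorensen (4 years) before Pereira (11 years) before Szabo (20 years).
Obi, Takahashi and Greco are each Non-Executive Director, so the next rule applies.
Among Obi, Takahashi and Greco, by continuous board tenure (lower first): Obi (4 years) before Takahashi (5 years) before Greco (10 years).
Full order: Sorensen, Pereira, Szabo, Obi, Takahashi, Greco.

Sorensen, Pereira, Szabo, Obi, Takahashi, Greco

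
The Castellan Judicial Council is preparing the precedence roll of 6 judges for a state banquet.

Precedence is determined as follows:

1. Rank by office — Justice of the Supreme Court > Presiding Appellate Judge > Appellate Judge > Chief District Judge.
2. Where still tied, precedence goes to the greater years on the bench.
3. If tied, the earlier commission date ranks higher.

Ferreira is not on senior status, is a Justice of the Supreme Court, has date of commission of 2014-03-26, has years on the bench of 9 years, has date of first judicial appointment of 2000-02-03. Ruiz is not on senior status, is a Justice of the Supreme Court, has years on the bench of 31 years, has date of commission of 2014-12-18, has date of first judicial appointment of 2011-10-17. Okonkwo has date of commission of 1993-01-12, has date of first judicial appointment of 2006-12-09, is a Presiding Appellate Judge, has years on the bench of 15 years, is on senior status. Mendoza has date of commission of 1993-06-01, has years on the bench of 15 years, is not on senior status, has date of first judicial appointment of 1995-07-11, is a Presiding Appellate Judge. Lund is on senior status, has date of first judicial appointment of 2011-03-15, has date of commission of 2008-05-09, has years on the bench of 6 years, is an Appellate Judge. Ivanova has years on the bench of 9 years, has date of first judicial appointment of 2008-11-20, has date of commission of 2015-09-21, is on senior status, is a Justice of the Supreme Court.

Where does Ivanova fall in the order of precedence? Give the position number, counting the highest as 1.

By office: Ruiz, Ferreira and Ivanova (Justice of the Supreme Court); then Okonkwo and Mendoza (Presiding Appellate Judge); then Lund (Appellate Judge).
Among Ruiz, Ferreira and Ivanova, by years on the bench (higher first): Ruiz (31 years) before Ferreira and Ivanova (9 years).
Among Ferreira and Ivanova, by date of commission (earlier first): Ferreira (2014-03-26) before Ivanova (2015-09-21).
Okonkwo and Mendoza both have years on the bench 15 years, so the next rule applies.
Among Okonkwo and Mendoza, by date of commission (earlier first): Okonkwo (1993-01-12) before Mendoza (1993-06-01).
Order: Ruiz, Ferreira, Ivanova, Okonkwo, Mendoza, Lund. So position 3.

3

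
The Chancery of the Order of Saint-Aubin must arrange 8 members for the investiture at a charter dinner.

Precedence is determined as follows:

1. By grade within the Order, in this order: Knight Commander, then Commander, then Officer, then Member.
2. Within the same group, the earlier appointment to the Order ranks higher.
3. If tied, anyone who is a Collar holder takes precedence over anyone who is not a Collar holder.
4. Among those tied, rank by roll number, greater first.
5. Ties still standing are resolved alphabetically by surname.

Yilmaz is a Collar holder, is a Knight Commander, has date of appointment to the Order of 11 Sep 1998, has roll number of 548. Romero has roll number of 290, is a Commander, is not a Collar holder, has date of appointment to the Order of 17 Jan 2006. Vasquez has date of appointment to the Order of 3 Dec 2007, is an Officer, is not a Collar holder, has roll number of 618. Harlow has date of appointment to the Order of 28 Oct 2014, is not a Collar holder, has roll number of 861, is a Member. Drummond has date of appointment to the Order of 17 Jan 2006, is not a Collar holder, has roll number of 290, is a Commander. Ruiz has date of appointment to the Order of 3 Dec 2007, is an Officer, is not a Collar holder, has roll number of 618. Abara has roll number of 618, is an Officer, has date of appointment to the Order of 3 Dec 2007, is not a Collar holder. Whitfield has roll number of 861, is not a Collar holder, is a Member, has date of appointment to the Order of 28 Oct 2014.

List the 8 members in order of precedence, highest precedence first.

Yilmaz, Drummond, Romero, Abara, Ruiz, Vasquez, Harlow, Whitfield

By grade within the Order: Yilmaz (Knight Commander); then Drummond and Romero (Commander); then Abara, Ruiz and Vasquez (Officer); then Harlow and Whitfield (Member).
Drummond and Romero both have date of appointment to the Order 17 Jan 2006, so the next rule applies.
Drummond and Romero are each not a Collar holder, so the next rule applies.
Drummond and Romero both have roll number 290, so the next rule applies.
Among Drummond and Romero, alphabetically by surname: Drummond before Romero.
Abara, Ruiz and Vasquez all have date of appointment to the Order 3 Dec 2007, so the next rule applies.
Abara, Ruiz and Vasquez are each not a Collar holder, so the next rule applies.
Abara, Ruiz and Vasquez all have roll number 618, so the next rule applies.
Among Abara, Ruiz and Vasquez, alphabetically by surname: Abara before Ruiz before Vasquez.
Harlow and Whitfield both have date of appointment to the Order 28 Oct 2014, so the next rule applies.
Harlow and Whitfield are each not a Collar holder, so the next rule applies.
Harlow and Whitfield both have roll number 861, so the next rule applies.
Among Harlow and Whitfield, alphabetically by surname: Harlow before Whitfield.
Full order: Yilmaz, Drummond, Romero, Abara, Ruiz, Vasquez, Harlow, Whitfield.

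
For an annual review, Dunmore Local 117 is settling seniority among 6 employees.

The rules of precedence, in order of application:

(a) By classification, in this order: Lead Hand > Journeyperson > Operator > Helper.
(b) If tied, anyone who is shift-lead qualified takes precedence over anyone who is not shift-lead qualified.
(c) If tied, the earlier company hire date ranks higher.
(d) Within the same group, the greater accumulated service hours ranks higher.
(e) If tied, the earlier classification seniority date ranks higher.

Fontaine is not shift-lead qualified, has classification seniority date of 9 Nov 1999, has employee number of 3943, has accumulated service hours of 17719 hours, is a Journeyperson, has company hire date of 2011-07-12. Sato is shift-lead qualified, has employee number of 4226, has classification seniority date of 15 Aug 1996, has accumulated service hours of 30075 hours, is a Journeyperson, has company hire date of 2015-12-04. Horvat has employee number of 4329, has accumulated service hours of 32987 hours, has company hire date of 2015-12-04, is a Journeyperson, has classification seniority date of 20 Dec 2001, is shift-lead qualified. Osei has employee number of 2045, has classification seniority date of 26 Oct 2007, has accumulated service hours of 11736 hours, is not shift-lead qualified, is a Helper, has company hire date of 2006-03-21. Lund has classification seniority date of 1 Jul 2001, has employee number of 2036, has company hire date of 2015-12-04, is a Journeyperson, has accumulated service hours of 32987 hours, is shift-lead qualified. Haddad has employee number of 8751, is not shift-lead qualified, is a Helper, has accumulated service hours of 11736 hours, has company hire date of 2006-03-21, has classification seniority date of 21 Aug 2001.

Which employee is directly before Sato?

By classification: Lund, Horvat, Sato and Fontaine (Journeyperson); then Haddad and Osei (Helper).
Among Lund, Horvat, Sato and Fontaine, shift-lead qualified before not shift-lead qualified: Lund, Horvat and Sato (shift-lead qualified) before Fontaine (not shift-lead qualified).
Lund, Horvat and Sato all have company hire date 2015-12-04, so the next rule applies.
Among Lund, Horvat and Sato, by accumulated service hours (higher first): Lund and Horvat (32987 hours) before Sato (30075 hours).
Among Lund and Horvat, by classification seniority date (earlier first): Lund (1 Jul 2001) before Horvat (20 Dec 2001).
Haddad and Osei are each not shift-lead qualified, so the next rule applies.
Haddad and Osei both have company hire date 2006-03-21, so the next rule applies.
Haddad and Osei both have accumulated service hours 11736 hours, so the next rule applies.
Among Haddad and Osei, by classification seniority date (earlier first): Haddad (21 Aug 2001) before Osei (26 Oct 2007).
Order: Lund, Horvat, Sato, Fontaine, Haddad, Osei.

Horvat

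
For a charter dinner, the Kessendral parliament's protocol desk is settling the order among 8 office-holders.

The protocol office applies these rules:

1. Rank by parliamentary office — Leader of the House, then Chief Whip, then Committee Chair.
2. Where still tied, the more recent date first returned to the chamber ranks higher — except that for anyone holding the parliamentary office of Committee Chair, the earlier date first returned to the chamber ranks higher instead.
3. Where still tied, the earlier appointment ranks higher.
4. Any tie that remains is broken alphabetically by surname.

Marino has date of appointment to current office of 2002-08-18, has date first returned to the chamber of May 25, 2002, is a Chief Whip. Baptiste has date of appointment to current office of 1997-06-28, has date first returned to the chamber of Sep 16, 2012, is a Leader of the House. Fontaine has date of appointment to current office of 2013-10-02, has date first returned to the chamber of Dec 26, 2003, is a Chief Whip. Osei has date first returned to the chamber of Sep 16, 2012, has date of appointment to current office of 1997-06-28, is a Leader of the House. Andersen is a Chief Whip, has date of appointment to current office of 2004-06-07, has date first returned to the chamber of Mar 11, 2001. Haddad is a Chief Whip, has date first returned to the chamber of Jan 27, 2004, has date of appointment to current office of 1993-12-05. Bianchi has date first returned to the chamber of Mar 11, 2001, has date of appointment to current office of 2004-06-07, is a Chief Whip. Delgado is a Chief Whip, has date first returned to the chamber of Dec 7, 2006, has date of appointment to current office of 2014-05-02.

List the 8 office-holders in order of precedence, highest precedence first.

By parliamentary office: Baptiste and Osei (Leader of the House); then Delgado, Haddad, Fontaine, Marino, Andersen and Bianchi (Chief Whip).
Baptiste and Osei both have date first returned to the chamber Sep 16, 2012, so the next rule applies.
Baptiste and Osei both have date of appointment to current office 1997-06-28, so the next rule applies.
Among Baptiste and Osei, alphabetically by surname: Baptiste before Osei.
Among Delgado, Haddad, Fontaine, Marino, Andersen and Bianchi, by date first returned to the chamber (later first): Delgado (Dec 7, 2006) before Haddad (Jan 27, 2004) before Fontaine (Dec 26, 2003) before Marino (May 25, 2002) before Andersen and Bianchi (Mar 11, 2001).
Andersen and Bianchi both have date of appointment to current office 2004-06-07, so the next rule applies.
Among Andersen and Bianchi, alphabetically by surname: Andersen before Bianchi.
Full order: Baptiste, Osei, Delgado, Haddad, Fontaine, Marino, Andersen, Bianchi.

Baptiste, Osei, Delgado, Haddad, Fontaine, Marino, Andersen, Bianchi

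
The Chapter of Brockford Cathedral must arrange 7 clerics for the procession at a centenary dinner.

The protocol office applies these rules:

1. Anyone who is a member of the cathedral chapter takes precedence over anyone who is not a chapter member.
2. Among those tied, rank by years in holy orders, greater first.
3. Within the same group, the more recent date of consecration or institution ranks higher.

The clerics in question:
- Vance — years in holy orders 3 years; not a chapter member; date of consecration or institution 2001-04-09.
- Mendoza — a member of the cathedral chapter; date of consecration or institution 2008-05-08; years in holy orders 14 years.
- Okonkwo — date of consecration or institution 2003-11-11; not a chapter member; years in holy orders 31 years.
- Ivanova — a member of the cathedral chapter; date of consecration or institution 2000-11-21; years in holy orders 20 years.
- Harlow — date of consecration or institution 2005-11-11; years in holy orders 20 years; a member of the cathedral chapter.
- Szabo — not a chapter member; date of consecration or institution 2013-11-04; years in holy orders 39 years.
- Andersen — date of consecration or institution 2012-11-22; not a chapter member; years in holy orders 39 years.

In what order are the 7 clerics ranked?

Harlow, Ivanova, Mendoza, Szabo, Andersen, Okonkwo, Vance

By the first rule: Harlow, Ivanova and Mendoza (each a member of the cathedral chapter); then Szabo, Andersen, Okonkwo and Vance (each not a chapter member).
Among Harlow, Ivanova and Mendoza, by years in holy orders (higher first): Harlow and Ivanova (20 years) before Mendoza (14 years).
Among Harlow and Ivanova, by date of consecration or institution (later first): Harlow (2005-11-11) before Ivanova (2000-11-21).
Among Szabo, Andersen, Okonkwo and Vance, by years in holy orders (higher first): Szabo and Andersen (39 years) before Okonkwo (31 years) before Vance (3 years).
Among Szabo and Andersen, by date of consecration or institution (later first): Szabo (2013-11-04) before Andersen (2012-11-22).
Full order: Harlow, Ivanova, Mendoza, Szabo, Andersen, Okonkwo, Vance.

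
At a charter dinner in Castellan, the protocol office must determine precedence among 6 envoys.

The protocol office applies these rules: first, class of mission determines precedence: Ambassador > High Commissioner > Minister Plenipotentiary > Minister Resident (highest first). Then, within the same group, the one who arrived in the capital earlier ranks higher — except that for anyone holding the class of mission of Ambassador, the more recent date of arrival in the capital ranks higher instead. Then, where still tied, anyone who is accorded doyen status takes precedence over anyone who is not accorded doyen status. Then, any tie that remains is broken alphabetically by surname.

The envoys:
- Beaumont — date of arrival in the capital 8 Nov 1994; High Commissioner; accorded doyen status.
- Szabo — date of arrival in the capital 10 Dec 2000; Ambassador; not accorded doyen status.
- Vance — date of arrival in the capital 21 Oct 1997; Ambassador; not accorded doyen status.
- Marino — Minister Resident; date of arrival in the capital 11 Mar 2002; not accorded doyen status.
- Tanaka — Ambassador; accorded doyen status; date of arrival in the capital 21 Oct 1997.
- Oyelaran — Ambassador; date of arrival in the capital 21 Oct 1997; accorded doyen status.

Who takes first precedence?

By class of mission: Szabo, Oyelaran, Tanaka and Vance (Ambassador); then Beaumont (High Commissioner); then Marino (Minister Resident).
Among Szabo, Oyelaran, Tanaka and Vance, by date of arrival in the capital (later first) (reversed rule for this group): Szabo (10 Dec 2000) before Oyelaran, Tanaka and Vance (21 Oct 1997).
Among Oyelaran, Tanaka and Vance, accorded doyen status before not accorded doyen status: Oyelaran and Tanaka (accorded doyen status) before Vance (not accorded doyen status).
Among Oyelaran and Tanaka, alphabetically by surname: Oyelaran before Tanaka.
Order: Szabo, Oyelaran, Tanaka, Vance, Beaumont, Marino.

Szabo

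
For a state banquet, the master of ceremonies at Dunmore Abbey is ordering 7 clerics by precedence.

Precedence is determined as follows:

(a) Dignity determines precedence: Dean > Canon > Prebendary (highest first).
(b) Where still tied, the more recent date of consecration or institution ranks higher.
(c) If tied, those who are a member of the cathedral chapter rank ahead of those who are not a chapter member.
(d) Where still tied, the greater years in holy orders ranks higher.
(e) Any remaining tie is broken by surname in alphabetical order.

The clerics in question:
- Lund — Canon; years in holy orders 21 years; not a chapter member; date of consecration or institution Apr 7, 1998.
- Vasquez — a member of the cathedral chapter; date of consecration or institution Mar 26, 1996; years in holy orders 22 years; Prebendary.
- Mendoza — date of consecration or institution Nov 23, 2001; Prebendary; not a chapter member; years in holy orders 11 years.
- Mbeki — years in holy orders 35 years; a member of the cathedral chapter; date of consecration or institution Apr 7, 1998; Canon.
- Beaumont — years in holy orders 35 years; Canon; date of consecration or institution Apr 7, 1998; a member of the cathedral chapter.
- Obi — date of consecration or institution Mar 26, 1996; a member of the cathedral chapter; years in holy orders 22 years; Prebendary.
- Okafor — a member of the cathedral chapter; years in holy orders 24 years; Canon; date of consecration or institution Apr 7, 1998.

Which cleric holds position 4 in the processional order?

Lund

By dignity: Beaumont, Mbeki, Okafor and Lund (Canon); then Mendoza, Obi and Vasquez (Prebendary).
Beaumont, Mbeki, Okafor and Lund all have date of consecration or institution Apr 7, 1998, so the next rule applies.
Among Beaumont, Mbeki, Okafor and Lund, a member of the cathedral chapter before not a chapter member: Beaumont, Mbeki and Okafor (a member of the cathedral chapter) before Lund (not a chapter member).
Among Beaumont, Mbeki and Okafor, by years in holy orders (higher first): Beaumont and Mbeki (35 years) before Okafor (24 years).
Among Beaumont and Mbeki, alphabetically by surname: Beaumont before Mbeki.
Among Mendoza, Obi and Vasquez, by date of consecration or institution (later first): Mendoza (Nov 23, 2001) before Obi and Vasquez (Mar 26, 1996).
Obi and Vasquez are each a member of the cathedral chapter, so the next rule applies.
Obi and Vasquez both have years in holy orders 22 years, so the next rule applies.
Among Obi and Vasquez, alphabetically by surname: Obi before Vasquez.
Order: Beaumont, Mbeki, Okafor, Lund, Mendoza, Obi, Vasquez.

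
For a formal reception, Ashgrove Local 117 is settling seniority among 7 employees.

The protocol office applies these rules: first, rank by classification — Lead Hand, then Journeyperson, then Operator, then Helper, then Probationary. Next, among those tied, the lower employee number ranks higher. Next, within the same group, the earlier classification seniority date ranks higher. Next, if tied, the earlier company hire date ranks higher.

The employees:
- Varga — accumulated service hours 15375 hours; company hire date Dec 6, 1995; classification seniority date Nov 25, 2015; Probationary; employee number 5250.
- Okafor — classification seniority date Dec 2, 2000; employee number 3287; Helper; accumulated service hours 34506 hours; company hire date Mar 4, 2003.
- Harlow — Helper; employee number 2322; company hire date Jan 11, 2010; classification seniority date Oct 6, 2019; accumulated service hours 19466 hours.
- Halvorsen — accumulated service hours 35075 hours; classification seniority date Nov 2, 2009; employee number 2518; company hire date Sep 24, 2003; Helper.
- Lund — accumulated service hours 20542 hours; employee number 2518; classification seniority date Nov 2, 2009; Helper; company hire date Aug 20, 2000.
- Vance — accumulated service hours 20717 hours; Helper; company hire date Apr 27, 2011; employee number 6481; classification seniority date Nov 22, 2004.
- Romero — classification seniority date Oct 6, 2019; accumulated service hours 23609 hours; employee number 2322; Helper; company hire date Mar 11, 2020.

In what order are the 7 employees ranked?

Harlow, Romero, Lund, Halvorsen, Okafor, Vance, Varga

By classification: Harlow, Romero, Lund, Halvorsen, Okafor and Vance (Helper); then Varga (Probationary).
Among Harlow, Romero, Lund, Halvorsen, Okafor and Vance, by employee number (lower first): Harlow and Romero (2322) before Lund and Halvorsen (2518) before Okafor (3287) before Vance (6481).
Harlow and Romero both have classification seniority date Oct 6, 2019, so the next rule applies.
Among Harlow and Romero, by company hire date (earlier first): Harlow (Jan 11, 2010) before Romero (Mar 11, 2020).
Lund and Halvorsen both have classification seniority date Nov 2, 2009, so the next rule applies.
Among Lund and Halvorsen, by company hire date (earlier first): Lund (Aug 20, 2000) before Halvorsen (Sep 24, 2003).
Full order: Harlow, Romero, Lund, Halvorsen, Okafor, Vance, Varga.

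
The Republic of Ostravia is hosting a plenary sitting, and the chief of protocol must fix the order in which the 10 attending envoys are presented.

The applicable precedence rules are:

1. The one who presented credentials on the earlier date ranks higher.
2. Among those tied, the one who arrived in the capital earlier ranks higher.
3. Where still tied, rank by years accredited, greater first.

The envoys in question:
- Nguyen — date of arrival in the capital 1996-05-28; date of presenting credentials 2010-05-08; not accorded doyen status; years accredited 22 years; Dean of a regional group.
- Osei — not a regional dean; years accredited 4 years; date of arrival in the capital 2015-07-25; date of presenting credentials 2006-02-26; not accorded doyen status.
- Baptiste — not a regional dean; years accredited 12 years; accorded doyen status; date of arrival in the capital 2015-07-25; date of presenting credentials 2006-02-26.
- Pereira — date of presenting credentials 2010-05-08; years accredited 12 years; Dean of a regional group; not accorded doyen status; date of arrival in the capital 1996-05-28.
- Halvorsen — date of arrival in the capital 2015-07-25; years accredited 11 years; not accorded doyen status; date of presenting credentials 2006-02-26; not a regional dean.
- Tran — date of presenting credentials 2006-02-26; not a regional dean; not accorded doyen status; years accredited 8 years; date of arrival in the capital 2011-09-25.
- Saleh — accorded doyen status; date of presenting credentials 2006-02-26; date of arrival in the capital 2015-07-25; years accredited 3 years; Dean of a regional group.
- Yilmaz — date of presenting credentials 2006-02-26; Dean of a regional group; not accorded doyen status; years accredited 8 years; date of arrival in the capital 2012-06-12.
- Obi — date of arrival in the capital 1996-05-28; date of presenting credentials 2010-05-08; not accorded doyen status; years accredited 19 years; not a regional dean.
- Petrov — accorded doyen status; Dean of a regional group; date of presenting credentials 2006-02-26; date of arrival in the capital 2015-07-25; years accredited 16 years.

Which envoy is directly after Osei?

Saleh

By date of presenting credentials (earlier first): Tran, Yilmaz, Petrov, Baptiste, Halvorsen, Osei and Saleh (each 2006-02-26); then Nguyen, Obi and Pereira (each 2010-05-08).
Among Tran, Yilmaz, Petrov, Baptiste, Halvorsen, Osei and Saleh, by date of arrival in the capital (earlier first): Tran (2011-09-25) before Yilmaz (2012-06-12) before Petrov, Baptiste, Halvorsen, Osei and Saleh (2015-07-25).
Among Petrov, Baptiste, Halvorsen, Osei and Saleh, by years accredited (higher first): Petrov (16 years) before Baptiste (12 years) before Halvorsen (11 years) before Osei (4 years) before Saleh (3 years).
Nguyen, Obi and Pereira all have date of arrival in the capital 1996-05-28, so the next rule applies.
Among Nguyen, Obi and Pereira, by years accredited (higher first): Nguyen (22 years) before Obi (19 years) before Pereira (12 years).
Order: Tran, Yilmaz, Petrov, Baptiste, Halvorsen, Osei, Saleh, Nguyen, Obi, Pereira.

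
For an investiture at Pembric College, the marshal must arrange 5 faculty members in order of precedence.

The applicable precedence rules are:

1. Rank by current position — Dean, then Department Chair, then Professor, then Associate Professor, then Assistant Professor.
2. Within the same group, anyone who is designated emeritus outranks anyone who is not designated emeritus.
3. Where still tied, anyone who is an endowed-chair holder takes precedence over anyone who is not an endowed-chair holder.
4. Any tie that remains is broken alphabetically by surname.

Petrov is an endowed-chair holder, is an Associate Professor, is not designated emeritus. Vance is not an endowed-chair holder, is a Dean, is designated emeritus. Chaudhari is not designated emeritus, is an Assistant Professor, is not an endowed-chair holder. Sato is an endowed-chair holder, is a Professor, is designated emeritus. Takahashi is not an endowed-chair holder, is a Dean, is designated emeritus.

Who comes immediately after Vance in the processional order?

By current position: Takahashi and Vance (Dean); then Sato (Professor); then Petrov (Associate Professor); then Chaudhari (Assistant Professor).
Takahashi and Vance are each designated emeritus, so the next rule applies.
Takahashi and Vance are each not an endowed-chair holder, so the next rule applies.
Among Takahashi and Vance, alphabetically by surname: Takahashi before Vance.
Order: Takahashi, Vance, Sato, Petrov, Chaudhari.

Sato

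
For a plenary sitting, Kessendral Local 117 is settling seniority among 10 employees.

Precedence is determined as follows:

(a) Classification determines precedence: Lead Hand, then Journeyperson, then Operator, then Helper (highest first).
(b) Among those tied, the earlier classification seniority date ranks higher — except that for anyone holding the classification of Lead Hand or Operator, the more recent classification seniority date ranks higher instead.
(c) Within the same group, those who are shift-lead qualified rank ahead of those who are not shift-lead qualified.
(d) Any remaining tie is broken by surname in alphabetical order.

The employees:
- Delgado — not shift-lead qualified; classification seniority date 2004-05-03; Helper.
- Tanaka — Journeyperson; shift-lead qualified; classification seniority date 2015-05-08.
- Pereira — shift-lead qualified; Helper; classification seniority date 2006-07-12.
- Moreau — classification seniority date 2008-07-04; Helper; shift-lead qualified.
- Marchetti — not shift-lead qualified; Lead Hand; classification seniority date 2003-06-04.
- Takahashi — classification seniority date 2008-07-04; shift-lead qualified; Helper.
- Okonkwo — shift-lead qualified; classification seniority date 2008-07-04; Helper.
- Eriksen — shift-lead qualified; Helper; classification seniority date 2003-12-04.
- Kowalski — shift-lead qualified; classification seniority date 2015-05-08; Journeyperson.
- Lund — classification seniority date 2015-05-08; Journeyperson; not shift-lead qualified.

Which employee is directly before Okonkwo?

By classification: Marchetti (Lead Hand); then Kowalski, Tanaka and Lund (Journeyperson); then Eriksen, Delgado, Pereira, Moreau, Okonkwo and Takahashi (Helper).
Kowalski, Tanaka and Lund all have classification seniority date 2015-05-08, so the next rule applies.
Among Kowalski, Tanaka and Lund, shift-lead qualified before not shift-lead qualified: Kowalski and Tanaka (shift-lead qualified) before Lund (not shift-lead qualified).
Among Kowalski and Tanaka, alphabetically by surname: Kowalski before Tanaka.
Among Eriksen, Delgado, Pereira, Moreau, Okonkwo and Takahashi, by classification seniority date (earlier first): Eriksen (2003-12-04) before Delgado (2004-05-03) before Pereira (2006-07-12) before Moreau, Okonkwo and Takahashi (2008-07-04).
Moreau, Okonkwo and Takahashi are each shift-lead qualified, so the next rule applies.
Among Moreau, Okonkwo and Takahashi, alphabetically by surname: Moreau before Okonkwo before Takahashi.
Order: Marchetti, Kowalski, Tanaka, Lund, Eriksen, Delgado, Pereira, Moreau, Okonkwo, Takahashi.

Moreau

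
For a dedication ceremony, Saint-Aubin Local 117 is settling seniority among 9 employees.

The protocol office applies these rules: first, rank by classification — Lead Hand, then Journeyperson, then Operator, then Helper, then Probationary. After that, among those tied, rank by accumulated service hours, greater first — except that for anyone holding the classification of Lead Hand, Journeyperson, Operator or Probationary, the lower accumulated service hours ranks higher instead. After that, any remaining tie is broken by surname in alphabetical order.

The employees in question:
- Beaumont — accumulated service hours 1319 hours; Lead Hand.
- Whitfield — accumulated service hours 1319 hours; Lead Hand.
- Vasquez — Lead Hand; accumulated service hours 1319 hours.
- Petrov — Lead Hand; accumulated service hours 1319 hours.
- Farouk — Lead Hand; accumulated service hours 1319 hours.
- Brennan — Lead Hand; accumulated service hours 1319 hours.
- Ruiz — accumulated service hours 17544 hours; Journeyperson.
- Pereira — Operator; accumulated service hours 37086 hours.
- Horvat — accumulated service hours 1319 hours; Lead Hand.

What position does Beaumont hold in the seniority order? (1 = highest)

By classification: Beaumont, Brennan, Farouk, Horvat, Petrov, Vasquez and Whitfield (Lead Hand); then Ruiz (Journeyperson); then Pereira (Operator).
Beaumont, Brennan, Farouk, Horvat, Petrov, Vasquez and Whitfield all have accumulated service hours 1319 hours, so the next rule applies.
Among Beaumont, Brennan, Farouk, Horvat, Petrov, Vasquez and Whitfield, alphabetically by surname: Beaumont before Brennan before Farouk before Horvat before Petrov before Vasquez before Whitfield.
Order: Beaumont, Brennan, Farouk, Horvat, Petrov, Vasquez, Whitfield, Ruiz, Pereira. So position 1.

1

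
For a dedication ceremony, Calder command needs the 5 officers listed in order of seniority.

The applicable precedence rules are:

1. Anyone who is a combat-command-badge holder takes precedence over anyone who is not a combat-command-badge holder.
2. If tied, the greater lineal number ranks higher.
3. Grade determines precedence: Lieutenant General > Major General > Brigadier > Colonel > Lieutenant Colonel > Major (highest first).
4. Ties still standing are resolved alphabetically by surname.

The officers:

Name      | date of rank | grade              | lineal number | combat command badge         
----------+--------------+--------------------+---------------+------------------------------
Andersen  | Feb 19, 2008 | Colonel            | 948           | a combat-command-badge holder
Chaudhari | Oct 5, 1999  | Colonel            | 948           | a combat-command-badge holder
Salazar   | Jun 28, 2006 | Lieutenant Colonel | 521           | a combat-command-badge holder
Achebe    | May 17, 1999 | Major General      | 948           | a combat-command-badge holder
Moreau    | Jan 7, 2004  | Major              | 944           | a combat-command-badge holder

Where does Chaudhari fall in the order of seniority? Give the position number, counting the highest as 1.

3

By the first rule: Achebe, Andersen, Chaudhari, Moreau and Salazar (each a combat-command-badge holder).
Among Achebe, Andersen, Chaudhari, Moreau and Salazar, by lineal number (higher first): Achebe, Andersen and Chaudhari (948) before Moreau (944) before Salazar (521).
Among Achebe, Andersen and Chaudhari, by grade: Achebe (Major General) before Andersen and Chaudhari (Colonel).
Among Andersen and Chaudhari, alphabetically by surname: Andersen before Chaudhari.
Order: Achebe, Andersen, Chaudhari, Moreau, Salazar. So position 3.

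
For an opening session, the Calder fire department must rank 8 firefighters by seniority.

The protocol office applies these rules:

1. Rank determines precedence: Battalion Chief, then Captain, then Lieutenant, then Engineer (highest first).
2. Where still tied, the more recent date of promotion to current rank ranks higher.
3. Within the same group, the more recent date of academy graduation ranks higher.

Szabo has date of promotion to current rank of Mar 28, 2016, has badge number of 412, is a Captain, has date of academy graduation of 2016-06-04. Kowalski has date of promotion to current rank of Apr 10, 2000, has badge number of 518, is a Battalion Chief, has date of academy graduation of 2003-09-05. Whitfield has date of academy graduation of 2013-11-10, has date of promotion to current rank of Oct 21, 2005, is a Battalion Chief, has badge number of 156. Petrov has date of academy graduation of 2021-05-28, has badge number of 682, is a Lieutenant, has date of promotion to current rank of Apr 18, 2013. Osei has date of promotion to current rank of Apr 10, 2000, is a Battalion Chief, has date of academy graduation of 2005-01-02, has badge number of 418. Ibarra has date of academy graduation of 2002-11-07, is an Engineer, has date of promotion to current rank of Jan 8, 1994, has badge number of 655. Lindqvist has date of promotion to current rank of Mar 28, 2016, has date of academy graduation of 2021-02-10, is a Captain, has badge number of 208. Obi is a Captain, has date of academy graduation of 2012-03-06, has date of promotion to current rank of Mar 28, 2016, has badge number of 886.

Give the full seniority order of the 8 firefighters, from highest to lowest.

Whitfield, Osei, Kowalski, Lindqvist, Szabo, Obi, Petrov, Ibarra

By rank: Whitfield, Osei and Kowalski (Battalion Chief); then Lindqvist, Szabo and Obi (Captain); then Petrov (Lieutenant); then Ibarra (Engineer).
Among Whitfield, Osei and Kowalski, by date of promotion to current rank (later first): Whitfield (Oct 21, 2005) before Osei and Kowalski (Apr 10, 2000).
Among Osei and Kowalski, by date of academy graduation (later first): Osei (2005-01-02) before Kowalski (2003-09-05).
Lindqvist, Szabo and Obi all have date of promotion to current rank Mar 28, 2016, so the next rule applies.
Among Lindqvist, Szabo and Obi, by date of academy graduation (later first): Lindqvist (2021-02-10) before Szabo (2016-06-04) before Obi (2012-03-06).
Full order: Whitfield, Osei, Kowalski, Lindqvist, Szabo, Obi, Petrov, Ibarra.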